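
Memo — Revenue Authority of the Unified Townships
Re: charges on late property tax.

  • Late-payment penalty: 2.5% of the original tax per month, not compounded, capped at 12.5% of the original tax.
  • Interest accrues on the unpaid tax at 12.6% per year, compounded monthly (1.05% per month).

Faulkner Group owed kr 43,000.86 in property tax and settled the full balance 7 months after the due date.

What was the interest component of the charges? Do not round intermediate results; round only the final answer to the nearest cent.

Interest: kr 43,000.86 × ((1 + 0.0105)^7 − 1) = kr 43,000.86 × 0.0758562… = kr 3,261.8816…

kr 3,261.88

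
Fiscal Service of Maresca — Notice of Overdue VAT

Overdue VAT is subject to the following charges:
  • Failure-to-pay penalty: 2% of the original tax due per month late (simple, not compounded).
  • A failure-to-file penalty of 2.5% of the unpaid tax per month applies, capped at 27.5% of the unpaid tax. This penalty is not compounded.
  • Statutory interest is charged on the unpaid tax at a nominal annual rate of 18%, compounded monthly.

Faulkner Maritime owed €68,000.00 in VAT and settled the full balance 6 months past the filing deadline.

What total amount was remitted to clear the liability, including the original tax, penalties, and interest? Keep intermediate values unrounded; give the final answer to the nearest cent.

Failure-to-file: 6 × 2.5% × €68,000.00 = €10,200.00 (under the 27.5% cap)
Failure-to-pay penalty: 6 × 2% × €68,000.00 = €8,160.00
Interest (18%/yr ÷ 12 = 1.5%/month): €68,000.00 × ((1 + 0.015)^6 − 1) = €6,354.1419…
Total = €68,000.00 + €18,360.0000 + €6,354.1419… = €92,714.14

€92,714.14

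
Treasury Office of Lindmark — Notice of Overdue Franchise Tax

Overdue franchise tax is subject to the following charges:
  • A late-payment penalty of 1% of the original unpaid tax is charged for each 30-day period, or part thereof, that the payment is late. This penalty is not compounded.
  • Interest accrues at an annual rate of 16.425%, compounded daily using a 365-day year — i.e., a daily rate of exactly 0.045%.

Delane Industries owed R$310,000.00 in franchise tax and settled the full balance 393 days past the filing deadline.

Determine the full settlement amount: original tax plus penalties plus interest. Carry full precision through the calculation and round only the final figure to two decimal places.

R$413,355.42

Penalty periods: ⌈393/30⌉ = 14; penalty = 14 × 1% × R$310,000.00 = R$43,400.00
Interest: R$310,000.00 × ((1 + 0.00045)^393 − 1) = R$310,000.00 × 0.19340459… = R$59,955.4223…
Total = R$310,000.00 + R$43,400.0000 + R$59,955.4223… = R$413,355.42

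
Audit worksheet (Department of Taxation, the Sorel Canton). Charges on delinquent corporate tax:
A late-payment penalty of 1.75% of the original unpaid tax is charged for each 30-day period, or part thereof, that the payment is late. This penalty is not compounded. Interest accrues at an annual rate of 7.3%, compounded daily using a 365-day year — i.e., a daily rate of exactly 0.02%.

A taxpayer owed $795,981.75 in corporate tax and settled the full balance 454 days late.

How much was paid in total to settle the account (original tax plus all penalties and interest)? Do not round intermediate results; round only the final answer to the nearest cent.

Penalty periods: ⌈454/30⌉ = 16; penalty = 16 × 1.75% × $795,981.75 = $222,874.89
Interest: $795,981.75 × ((1 + 0.0002)^454 − 1) = $795,981.75 × 0.09504003… = $75,650.1307…
Total = $795,981.75 + $222,874.8900 + $75,650.1307… = $1,094,506.77

$1,094,506.77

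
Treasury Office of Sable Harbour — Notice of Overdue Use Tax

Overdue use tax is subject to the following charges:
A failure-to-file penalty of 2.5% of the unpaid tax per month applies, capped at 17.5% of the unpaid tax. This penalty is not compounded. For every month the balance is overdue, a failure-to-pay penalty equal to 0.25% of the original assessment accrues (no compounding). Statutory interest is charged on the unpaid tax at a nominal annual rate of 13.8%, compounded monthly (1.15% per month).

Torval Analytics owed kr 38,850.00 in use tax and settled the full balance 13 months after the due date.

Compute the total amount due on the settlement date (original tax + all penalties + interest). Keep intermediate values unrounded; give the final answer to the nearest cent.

kr 53,137.60

Failure-to-file: 13 × 2.5% × kr 38,850.00 = kr 12,626.25, capped at 17.5% × kr 38,850.00 = kr 6,798.75
Failure-to-pay penalty: 13 × 0.25% × kr 38,850.00 = kr 1,262.63…
Interest: kr 38,850.00 × ((1 + 0.0115)^13 − 1) = kr 38,850.00 × 0.1602632… = kr 6,226.2268…
Total = kr 38,850.00 + kr 8,061.3750 + kr 6,226.2268… = kr 53,137.60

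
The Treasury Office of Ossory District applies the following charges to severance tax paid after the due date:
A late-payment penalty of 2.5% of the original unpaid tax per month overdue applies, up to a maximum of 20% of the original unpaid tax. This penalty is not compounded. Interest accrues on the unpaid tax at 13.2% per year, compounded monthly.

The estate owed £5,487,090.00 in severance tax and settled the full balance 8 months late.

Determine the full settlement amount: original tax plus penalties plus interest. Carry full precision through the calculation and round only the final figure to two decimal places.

Penalty (uncapped): 8 × 2.5% × £5,487,090.00 = £1,097,418.00; cap = 20% × £5,487,090.00 = £1,097,418.00 → penalty = £1,097,418.00
Interest (13.2%/yr ÷ 12 = 1.1%/month): £5,487,090.00 × ((1 + 0.011)^8 − 1) = £501,868.8400…
Total = £5,487,090.00 + £1,097,418.0000 + £501,868.8400… = £7,086,376.84

£7,086,376.84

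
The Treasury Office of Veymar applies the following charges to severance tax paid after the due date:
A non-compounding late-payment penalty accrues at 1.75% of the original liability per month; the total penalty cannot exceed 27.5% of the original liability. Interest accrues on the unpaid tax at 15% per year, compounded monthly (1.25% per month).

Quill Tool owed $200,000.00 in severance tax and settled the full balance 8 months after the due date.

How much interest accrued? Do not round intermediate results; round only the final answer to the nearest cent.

$20,897.22

Interest: $200,000.00 × ((1 + 0.0125)^8 − 1) = $200,000.00 × 0.1044861… = $20,897.2202…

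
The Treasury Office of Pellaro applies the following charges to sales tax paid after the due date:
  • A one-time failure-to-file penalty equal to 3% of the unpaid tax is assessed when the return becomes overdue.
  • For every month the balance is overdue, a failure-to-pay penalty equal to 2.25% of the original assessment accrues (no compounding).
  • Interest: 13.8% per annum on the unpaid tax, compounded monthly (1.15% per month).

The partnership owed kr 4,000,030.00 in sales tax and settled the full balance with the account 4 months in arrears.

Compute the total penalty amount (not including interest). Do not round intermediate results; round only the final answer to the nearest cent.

kr 480,003.60

Failure-to-file penalty: 3% × kr 4,000,030.00 = kr 120,000.90
Failure-to-pay penalty: 4 × 2.25% × kr 4,000,030.00 = kr 360,002.70
Total penalty = kr 120,000.90 + kr 360,002.70 = kr 480,003.60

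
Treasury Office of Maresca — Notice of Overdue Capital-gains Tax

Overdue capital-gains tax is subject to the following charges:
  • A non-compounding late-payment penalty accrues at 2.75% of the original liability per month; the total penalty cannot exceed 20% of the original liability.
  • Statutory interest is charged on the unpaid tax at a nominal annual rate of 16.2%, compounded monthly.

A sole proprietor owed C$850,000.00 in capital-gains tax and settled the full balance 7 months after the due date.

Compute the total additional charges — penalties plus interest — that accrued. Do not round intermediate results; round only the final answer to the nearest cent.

Penalty: 7 × 2.75% × C$850,000.00 = C$163,625.00 (below the 20% cap of C$170,000.00)
Interest (16.2%/yr ÷ 12 = 1.35%/month): C$850,000.00 × ((1 + 0.0135)^7 − 1) = C$83,652.3548…
Penalties + interest = C$163,625.0000 + C$83,652.3548… = C$247,277.35

C$247,277.35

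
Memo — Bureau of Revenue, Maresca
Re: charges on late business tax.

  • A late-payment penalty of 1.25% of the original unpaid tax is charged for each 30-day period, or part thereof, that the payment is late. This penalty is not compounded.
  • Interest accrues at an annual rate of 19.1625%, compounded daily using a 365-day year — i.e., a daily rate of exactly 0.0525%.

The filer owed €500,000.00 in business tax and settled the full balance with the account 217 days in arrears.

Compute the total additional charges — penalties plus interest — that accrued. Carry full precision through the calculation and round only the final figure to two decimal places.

€110,317.28

Penalty periods: ⌈217/30⌉ = 8; penalty = 8 × 1.25% × €500,000.00 = €50,000.00
Interest: €500,000.00 × ((1 + 0.000525)^217 − 1) = €500,000.00 × 0.12063457… = €60,317.2850…
Penalties + interest = €50,000.0000 + €60,317.2850… = €110,317.28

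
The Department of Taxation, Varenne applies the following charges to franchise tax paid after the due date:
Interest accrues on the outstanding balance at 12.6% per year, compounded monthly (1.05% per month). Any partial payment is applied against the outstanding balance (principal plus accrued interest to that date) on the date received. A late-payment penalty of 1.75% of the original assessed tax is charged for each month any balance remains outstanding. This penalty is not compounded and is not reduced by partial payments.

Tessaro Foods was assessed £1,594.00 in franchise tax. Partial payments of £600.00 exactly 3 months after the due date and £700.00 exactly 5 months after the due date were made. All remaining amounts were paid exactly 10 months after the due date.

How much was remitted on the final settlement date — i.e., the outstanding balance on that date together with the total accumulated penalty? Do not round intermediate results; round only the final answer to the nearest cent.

Balance at month 3: £1,594.0000 × (1 + 0.0105)^3 = £1,644.7401…
After £600.00 payment: £1,644.7401… − £600.00 = £1,044.7401…
Balance at month 5: £1,044.7401… × (1 + 0.0105)^2 = £1,066.7948…
After £700.00 payment: £1,066.7948… − £700.00 = £366.7948…
Balance at month 10: £366.7948… × (1 + 0.0105)^5 = £386.4602…
Penalty: 10 × 1.75% × £1,594.00 = £278.95
Final settlement = outstanding balance + penalty = £386.4602… + £278.95 = £665.41

£665.41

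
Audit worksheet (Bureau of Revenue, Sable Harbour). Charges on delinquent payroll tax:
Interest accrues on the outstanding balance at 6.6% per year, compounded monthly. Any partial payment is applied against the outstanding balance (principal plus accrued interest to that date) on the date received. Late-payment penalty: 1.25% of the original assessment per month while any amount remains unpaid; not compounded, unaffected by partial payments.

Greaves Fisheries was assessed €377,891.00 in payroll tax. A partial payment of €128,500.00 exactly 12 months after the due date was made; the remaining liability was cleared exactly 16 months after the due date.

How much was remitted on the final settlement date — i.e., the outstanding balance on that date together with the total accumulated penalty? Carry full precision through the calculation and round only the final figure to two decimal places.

Monthly rate = 6.6% ÷ 12 = 0.55%
Balance at month 12: €377,891.0000 × (1 + 0.0055)^12 = €403,600.2698…
After €128,500.00 payment: €403,600.2698… − €128,500.00 = €275,100.2698…
Balance at month 16: €275,100.2698… × (1 + 0.0055)^4 = €281,202.5898…
Penalty: 16 × 1.25% × €377,891.00 = €75,578.20
Final settlement = outstanding balance + penalty = €281,202.5898… + €75,578.20 = €356,780.79

€356,780.79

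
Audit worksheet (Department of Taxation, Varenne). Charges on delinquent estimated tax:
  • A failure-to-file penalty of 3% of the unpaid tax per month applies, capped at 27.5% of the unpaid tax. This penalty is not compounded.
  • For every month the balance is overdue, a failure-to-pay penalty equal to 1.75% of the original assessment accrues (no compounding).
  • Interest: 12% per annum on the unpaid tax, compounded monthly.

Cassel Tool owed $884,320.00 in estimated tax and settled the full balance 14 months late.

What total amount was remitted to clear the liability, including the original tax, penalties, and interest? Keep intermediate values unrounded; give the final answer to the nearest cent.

$1,476,349.44

Failure-to-file: 14 × 3% × $884,320.00 = $371,414.40, capped at 27.5% × $884,320.00 = $243,188.00
Failure-to-pay penalty: 14 × 1.75% × $884,320.00 = $216,658.40
Interest (12%/yr ÷ 12 = 1%/month): $884,320.00 × ((1 + 0.01)^14 − 1) = $132,183.0363…
Total = $884,320.00 + $459,846.4000 + $132,183.0363… = $1,476,349.44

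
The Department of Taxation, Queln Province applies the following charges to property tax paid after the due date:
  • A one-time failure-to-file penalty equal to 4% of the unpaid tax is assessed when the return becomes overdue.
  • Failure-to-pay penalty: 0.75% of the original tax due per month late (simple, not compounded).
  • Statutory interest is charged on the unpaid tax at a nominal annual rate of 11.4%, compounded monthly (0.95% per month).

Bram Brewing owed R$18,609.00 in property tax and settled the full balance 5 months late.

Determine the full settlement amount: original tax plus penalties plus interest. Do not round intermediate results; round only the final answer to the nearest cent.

R$20,952.08

Failure-to-file penalty: 4% × R$18,609.00 = R$744.36
Failure-to-pay penalty: 5 × 0.75% × R$18,609.00 = R$697.84…
Interest: R$18,609.00 × ((1 + 0.0095)^5 − 1) = R$18,609.00 × 0.0484111… = R$900.8824…
Total = R$18,609.00 + R$1,442.1975 + R$900.8824… = R$20,952.08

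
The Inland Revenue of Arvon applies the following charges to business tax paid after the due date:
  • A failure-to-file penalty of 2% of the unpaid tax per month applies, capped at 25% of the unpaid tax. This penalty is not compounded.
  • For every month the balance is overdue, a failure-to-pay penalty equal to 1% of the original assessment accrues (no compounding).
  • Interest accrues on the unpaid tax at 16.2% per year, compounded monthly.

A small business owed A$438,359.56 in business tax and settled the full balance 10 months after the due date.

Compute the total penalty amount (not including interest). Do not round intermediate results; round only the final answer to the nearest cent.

A$131,507.87

Failure-to-file: 10 × 2% × A$438,359.56 = A$87,671.91… (under the 25% cap)
Failure-to-pay penalty: 10 × 1% × A$438,359.56 = A$43,835.96…
Total penalty = A$87,671.91… + A$43,835.96… = A$131,507.87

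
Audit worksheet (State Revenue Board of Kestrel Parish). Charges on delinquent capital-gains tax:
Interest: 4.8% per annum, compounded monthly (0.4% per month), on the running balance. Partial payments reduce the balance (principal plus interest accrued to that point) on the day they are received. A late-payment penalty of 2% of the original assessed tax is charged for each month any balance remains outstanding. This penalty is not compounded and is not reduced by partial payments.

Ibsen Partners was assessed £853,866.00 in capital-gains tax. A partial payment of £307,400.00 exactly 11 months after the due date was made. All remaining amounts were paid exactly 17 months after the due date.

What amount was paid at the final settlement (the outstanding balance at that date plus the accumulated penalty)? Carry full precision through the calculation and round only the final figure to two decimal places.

Balance at month 11: £853,866.0000 × (1 + 0.004)^11 = £892,196.5954…
After £307,400.00 payment: £892,196.5954… − £307,400.00 = £584,796.5954…
Balance at month 17: £584,796.5954… × (1 + 0.004)^6 = £598,972.8157…
Penalty: 17 × 2% × £853,866.00 = £290,314.44
Final settlement = outstanding balance + penalty = £598,972.8157… + £290,314.44 = £889,287.26

£889,287.26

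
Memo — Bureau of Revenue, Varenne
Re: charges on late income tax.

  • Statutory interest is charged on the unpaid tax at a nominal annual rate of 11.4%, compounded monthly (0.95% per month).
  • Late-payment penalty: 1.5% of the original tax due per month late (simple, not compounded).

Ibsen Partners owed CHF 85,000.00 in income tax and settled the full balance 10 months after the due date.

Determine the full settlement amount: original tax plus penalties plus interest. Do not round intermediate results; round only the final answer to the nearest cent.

Late-payment penalty = 1.5% × CHF 85,000.00 × 10 mo = CHF 12,750.00
Interest: CHF 85,000.00 × ((1 + 0.0095)^10 − 1) = CHF 85,000.00 × 0.0991659… = CHF 8,429.0985…
Total = CHF 85,000.00 + CHF 12,750.0000 + CHF 8,429.0985… = CHF 106,179.10

CHF 106,179.10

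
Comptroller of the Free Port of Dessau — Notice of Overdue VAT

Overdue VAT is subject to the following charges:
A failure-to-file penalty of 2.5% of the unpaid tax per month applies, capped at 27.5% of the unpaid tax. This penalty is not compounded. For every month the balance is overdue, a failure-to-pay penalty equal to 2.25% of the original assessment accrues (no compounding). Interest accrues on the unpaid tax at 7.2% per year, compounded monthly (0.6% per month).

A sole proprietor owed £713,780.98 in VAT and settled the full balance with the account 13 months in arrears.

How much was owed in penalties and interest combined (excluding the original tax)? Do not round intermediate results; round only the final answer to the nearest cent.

Failure-to-file: 13 × 2.5% × £713,780.98 = £231,978.82…, capped at 27.5% × £713,780.98 = £196,289.77…
Failure-to-pay penalty = 2.25% × £713,780.98 × 13 mo = £208,780.94…
Interest: £713,780.98 × ((1 + 0.006)^13 − 1) = £713,780.98 × 0.0808707… = £57,723.9766…
Penalties + interest = £405,070.7062… + £57,723.9766… = £462,794.68

£462,794.68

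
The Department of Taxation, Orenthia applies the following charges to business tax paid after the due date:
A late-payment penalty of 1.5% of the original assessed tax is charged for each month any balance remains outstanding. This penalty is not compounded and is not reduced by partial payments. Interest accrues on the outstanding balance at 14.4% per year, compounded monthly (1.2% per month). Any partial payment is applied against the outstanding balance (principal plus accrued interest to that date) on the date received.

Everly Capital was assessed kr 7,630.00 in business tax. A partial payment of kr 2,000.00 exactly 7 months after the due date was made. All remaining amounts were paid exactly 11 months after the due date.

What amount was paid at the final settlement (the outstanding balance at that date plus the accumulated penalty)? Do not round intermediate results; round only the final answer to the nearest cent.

Balance at month 7: kr 7,630.0000 × (1 + 0.012)^7 = kr 8,294.4602…
After kr 2,000.00 payment: kr 8,294.4602… − kr 2,000.00 = kr 6,294.4602…
Balance at month 11: kr 6,294.4602… × (1 + 0.012)^4 = kr 6,602.0763…
Penalty: 11 × 1.5% × kr 7,630.00 = kr 1,258.95
Final settlement = outstanding balance + penalty = kr 6,602.0763… + kr 1,258.95 = kr 7,861.03

kr 7,861.03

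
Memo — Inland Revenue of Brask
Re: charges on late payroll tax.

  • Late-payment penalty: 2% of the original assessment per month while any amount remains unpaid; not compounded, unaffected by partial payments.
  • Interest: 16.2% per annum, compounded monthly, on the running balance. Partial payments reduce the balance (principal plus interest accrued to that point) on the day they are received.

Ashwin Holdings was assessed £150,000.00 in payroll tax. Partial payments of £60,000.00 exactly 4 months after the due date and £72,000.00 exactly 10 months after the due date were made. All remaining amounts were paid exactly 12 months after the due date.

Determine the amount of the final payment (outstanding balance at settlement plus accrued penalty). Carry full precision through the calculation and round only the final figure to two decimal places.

£71,436.28

Monthly rate = 16.2% ÷ 12 = 1.35%
Balance at month 4: £150,000.0000 × (1 + 0.0135)^4 = £158,265.5062…
After £60,000.00 payment: £158,265.5062… − £60,000.00 = £98,265.5062…
Balance at month 10: £98,265.5062… × (1 + 0.0135)^6 = £106,498.5302…
After £72,000.00 payment: £106,498.5302… − £72,000.00 = £34,498.5302…
Balance at month 12: £34,498.5302… × (1 + 0.0135)^2 = £35,436.2778…
Penalty: 12 × 2% × £150,000.00 = £36,000.00
Final settlement = outstanding balance + penalty = £35,436.2778… + £36,000.00 = £71,436.28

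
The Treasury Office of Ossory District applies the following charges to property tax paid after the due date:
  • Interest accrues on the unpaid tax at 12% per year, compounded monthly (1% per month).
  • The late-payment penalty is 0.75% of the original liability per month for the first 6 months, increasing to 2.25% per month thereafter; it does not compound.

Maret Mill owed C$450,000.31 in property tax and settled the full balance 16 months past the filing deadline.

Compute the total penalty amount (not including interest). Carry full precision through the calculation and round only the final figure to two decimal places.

C$121,500.08

Penalty, months 1–6: 6 × 0.75% × C$450,000.31 = C$20,250.01…
Penalty, months 7–16: 10 × 2.25% × C$450,000.31 = C$101,250.07…
Total penalty = C$20,250.01… + C$101,250.07… = C$121,500.08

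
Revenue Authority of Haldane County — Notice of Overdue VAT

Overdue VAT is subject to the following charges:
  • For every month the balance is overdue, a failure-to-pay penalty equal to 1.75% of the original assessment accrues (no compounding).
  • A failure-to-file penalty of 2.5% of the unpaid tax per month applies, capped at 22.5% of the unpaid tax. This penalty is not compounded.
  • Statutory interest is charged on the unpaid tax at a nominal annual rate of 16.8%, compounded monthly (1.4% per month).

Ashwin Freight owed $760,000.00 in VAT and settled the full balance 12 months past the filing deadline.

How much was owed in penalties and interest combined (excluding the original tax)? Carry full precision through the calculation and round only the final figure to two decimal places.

$468,584.94

Failure-to-file: 12 × 2.5% × $760,000.00 = $228,000.00, capped at 22.5% × $760,000.00 = $171,000.00
Failure-to-pay penalty = 1.75% × $760,000.00 × 12 mo = $159,600.00
Interest: $760,000.00 × ((1 + 0.014)^12 − 1) = $760,000.00 × 0.1815591… = $137,984.9380…
Penalties + interest = $330,600.0000 + $137,984.9380… = $468,584.94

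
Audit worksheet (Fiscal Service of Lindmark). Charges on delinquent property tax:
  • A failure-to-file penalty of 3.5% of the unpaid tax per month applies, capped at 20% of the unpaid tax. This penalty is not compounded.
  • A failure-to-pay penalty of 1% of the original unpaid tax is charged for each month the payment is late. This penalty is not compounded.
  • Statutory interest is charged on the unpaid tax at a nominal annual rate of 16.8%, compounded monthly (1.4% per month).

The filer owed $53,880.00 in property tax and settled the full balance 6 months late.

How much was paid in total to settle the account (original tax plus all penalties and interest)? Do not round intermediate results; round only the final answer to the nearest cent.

Failure-to-file: 6 × 3.5% × $53,880.00 = $11,314.80, capped at 20% × $53,880.00 = $10,776.00
Failure-to-pay penalty: 6 × 1% × $53,880.00 = $3,232.80
Interest: $53,880.00 × ((1 + 0.014)^6 − 1) = $53,880.00 × 0.0869955… = $4,687.3154…
Total = $53,880.00 + $14,008.8000 + $4,687.3154… = $72,576.12

$72,576.12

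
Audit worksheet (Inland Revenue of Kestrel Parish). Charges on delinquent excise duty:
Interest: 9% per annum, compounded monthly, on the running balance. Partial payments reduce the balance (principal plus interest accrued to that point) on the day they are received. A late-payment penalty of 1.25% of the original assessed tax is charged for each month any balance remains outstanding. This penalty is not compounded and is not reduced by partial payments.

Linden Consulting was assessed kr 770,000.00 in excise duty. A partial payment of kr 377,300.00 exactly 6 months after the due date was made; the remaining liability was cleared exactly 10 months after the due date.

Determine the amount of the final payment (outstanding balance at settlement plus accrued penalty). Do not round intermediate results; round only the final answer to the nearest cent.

Monthly rate = 9% ÷ 12 = 0.75%
Balance at month 6: kr 770,000.0000 × (1 + 0.0075)^6 = kr 805,306.2210…
After kr 377,300.00 payment: kr 805,306.2210… − kr 377,300.00 = kr 428,006.2210…
Balance at month 10: kr 428,006.2210… × (1 + 0.0075)^4 = kr 440,991.5834…
Penalty: 10 × 1.25% × kr 770,000.00 = kr 96,250.00
Final settlement = outstanding balance + penalty = kr 440,991.5834… + kr 96,250.00 = kr 537,241.58

kr 537,241.58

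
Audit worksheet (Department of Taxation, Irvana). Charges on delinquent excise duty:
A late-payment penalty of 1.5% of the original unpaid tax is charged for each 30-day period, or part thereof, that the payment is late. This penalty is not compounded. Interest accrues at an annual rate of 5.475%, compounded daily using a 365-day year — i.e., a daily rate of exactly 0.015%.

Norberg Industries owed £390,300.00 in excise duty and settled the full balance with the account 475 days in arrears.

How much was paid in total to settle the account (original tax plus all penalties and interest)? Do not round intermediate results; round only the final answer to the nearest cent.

£512,793.28

Penalty periods: ⌈475/30⌉ = 16; penalty = 16 × 1.5% × £390,300.00 = £93,672.00
Interest: £390,300.00 × ((1 + 0.00015)^475 − 1) = £390,300.00 × 0.07384392… = £28,821.2808…
Total = £390,300.00 + £93,672.0000 + £28,821.2808… = £512,793.28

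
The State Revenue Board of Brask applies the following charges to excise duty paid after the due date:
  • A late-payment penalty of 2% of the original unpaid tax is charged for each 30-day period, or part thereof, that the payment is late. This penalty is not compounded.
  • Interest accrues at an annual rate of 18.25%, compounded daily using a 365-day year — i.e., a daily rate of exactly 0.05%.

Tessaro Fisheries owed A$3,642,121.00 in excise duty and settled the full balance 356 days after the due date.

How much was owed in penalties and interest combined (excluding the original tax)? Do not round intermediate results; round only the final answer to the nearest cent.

Penalty periods: ⌈356/30⌉ = 12; penalty = 12 × 2% × A$3,642,121.00 = A$874,109.04
Interest: A$3,642,121.00 × ((1 + 0.0005)^356 − 1) = A$3,642,121.00 × 0.19477217… = A$709,383.8121…
Penalties + interest = A$874,109.0400 + A$709,383.8121… = A$1,583,492.85

A$1,583,492.85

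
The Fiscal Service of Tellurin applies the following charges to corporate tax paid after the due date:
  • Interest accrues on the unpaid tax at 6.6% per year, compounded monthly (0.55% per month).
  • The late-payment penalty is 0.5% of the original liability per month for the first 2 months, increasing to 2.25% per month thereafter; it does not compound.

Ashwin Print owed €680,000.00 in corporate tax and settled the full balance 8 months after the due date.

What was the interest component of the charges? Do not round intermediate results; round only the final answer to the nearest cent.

Interest: €680,000.00 × ((1 + 0.0055)^8 − 1) = €680,000.00 × 0.0448564… = €30,502.3393…

€30,502.34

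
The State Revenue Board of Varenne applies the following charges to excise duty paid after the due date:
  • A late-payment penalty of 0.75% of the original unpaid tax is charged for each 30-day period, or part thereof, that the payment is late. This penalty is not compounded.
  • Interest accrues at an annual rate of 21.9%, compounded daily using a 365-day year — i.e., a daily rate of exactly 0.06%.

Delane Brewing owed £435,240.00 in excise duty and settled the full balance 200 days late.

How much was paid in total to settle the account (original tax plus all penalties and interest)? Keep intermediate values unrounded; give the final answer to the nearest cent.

Penalty periods: ⌈200/30⌉ = 7; penalty = 7 × 0.75% × £435,240.00 = £22,850.10
Interest: £435,240.00 × ((1 + 0.0006)^200 − 1) = £435,240.00 × 0.12745628… = £55,474.0707…
Total = £435,240.00 + £22,850.1000 + £55,474.0707… = £513,564.17

£513,564.17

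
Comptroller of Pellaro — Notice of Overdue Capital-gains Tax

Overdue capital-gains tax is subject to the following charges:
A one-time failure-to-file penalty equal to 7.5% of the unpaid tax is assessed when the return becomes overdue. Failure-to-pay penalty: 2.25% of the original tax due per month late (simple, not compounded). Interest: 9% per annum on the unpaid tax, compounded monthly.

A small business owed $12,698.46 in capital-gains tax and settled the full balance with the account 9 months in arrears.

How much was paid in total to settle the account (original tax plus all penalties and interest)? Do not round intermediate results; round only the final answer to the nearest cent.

$17,105.60

Failure-to-file penalty: 7.5% × $12,698.46 = $952.38…
Failure-to-pay penalty: 9 × 2.25% × $12,698.46 = $2,571.44…
Interest (9%/yr ÷ 12 = 0.75%/month): $12,698.46 × ((1 + 0.0075)^9 − 1) = $883.3155…
Total = $12,698.46 + $3,523.8227… + $883.3155… = $17,105.60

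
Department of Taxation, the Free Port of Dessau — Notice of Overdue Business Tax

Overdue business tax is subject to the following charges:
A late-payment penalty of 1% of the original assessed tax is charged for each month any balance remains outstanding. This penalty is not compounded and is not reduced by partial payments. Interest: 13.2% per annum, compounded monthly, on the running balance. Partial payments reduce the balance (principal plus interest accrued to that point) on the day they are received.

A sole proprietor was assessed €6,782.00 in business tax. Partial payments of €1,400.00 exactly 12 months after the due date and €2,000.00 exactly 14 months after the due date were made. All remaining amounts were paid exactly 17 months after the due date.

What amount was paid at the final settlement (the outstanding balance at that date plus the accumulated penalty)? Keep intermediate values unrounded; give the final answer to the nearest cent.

Monthly rate = 13.2% ÷ 12 = 1.1%
Balance at month 12: €6,782.0000 × (1 + 0.011)^12 = €7,733.4210…
After €1,400.00 payment: €7,733.4210… − €1,400.00 = €6,333.4210…
Balance at month 14: €6,333.4210… × (1 + 0.011)^2 = €6,473.5226…
After €2,000.00 payment: €6,473.5226… − €2,000.00 = €4,473.5226…
Balance at month 17: €4,473.5226… × (1 + 0.011)^3 = €4,622.7787…
Penalty: 17 × 1% × €6,782.00 = €1,152.94
Final settlement = outstanding balance + penalty = €4,622.7787… + €1,152.94 = €5,775.72

€5,775.72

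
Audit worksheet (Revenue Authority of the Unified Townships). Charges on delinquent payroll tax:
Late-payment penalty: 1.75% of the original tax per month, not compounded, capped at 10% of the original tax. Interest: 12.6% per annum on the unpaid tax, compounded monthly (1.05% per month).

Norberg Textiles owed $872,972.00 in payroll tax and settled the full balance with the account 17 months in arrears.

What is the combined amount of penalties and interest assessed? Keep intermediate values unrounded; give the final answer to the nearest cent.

Penalty (uncapped): 17 × 1.75% × $872,972.00 = $259,709.17; cap = 10% × $872,972.00 = $87,297.20 → penalty = $87,297.20
Interest: $872,972.00 × ((1 + 0.0105)^17 − 1) = $872,972.00 × 0.1943109… = $169,627.9930…
Penalties + interest = $87,297.2000 + $169,627.9930… = $256,925.19

$256,925.19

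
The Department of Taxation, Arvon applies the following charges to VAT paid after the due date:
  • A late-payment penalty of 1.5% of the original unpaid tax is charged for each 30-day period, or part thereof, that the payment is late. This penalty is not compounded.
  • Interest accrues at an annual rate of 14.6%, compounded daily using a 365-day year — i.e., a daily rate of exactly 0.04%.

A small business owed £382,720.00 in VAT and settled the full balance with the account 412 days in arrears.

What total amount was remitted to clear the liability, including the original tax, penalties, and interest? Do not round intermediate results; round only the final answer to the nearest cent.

£531,643.40

Penalty periods: ⌈412/30⌉ = 14; penalty = 14 × 1.5% × £382,720.00 = £80,371.20
Interest: £382,720.00 × ((1 + 0.0004)^412 − 1) = £382,720.00 × 0.17911841… = £68,552.1977…
Total = £382,720.00 + £80,371.2000 + £68,552.1977… = £531,643.40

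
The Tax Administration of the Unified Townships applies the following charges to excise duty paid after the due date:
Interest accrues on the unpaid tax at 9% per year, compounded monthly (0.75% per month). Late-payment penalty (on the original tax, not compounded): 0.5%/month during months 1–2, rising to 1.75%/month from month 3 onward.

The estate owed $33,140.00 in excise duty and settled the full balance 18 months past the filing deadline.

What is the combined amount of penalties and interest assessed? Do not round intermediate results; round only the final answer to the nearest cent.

Penalty, months 1–2: 2 × 0.5% × $33,140.00 = $331.40
Penalty, months 3–18: 16 × 1.75% × $33,140.00 = $9,279.20
Interest: $33,140.00 × ((1 + 0.0075)^18 − 1) = $33,140.00 × 0.1439604… = $4,770.8473…
Penalties + interest = $9,610.6000 + $4,770.8473… = $14,381.45

$14,381.45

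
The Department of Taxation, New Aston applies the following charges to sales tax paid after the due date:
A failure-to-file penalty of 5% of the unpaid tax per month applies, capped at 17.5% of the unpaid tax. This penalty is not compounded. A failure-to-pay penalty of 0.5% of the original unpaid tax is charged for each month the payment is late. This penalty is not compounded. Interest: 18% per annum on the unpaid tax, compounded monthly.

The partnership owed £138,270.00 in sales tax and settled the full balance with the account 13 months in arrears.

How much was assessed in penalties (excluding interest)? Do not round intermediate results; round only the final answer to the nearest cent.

£33,184.80

Failure-to-file: 13 × 5% × £138,270.00 = £89,875.50, capped at 17.5% × £138,270.00 = £24,197.25
Failure-to-pay penalty = 0.5% × £138,270.00 × 13 mo = £8,987.55
Total penalty = £24,197.25 + £8,987.55 = £33,184.80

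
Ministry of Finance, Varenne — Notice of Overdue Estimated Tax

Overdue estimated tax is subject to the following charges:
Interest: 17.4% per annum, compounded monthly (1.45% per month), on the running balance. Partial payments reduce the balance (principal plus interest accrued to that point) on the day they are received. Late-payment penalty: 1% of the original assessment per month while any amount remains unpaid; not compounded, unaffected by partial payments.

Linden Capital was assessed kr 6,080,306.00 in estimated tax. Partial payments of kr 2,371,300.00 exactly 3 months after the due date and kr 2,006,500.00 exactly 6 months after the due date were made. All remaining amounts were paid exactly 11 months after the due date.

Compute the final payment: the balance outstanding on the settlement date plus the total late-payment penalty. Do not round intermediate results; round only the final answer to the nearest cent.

kr 2,975,414.23

Balance at month 3: kr 6,080,306.0000 × (1 + 0.0145)^3 = kr 6,348,653.0006…
After kr 2,371,300.00 payment: kr 6,348,653.0006… − kr 2,371,300.00 = kr 3,977,353.0006…
Balance at month 6: kr 3,977,353.0006… × (1 + 0.0145)^3 = kr 4,152,888.6970…
After kr 2,006,500.00 payment: kr 4,152,888.6970… − kr 2,006,500.00 = kr 2,146,388.6970…
Balance at month 11: kr 2,146,388.6970… × (1 + 0.0145)^5 = kr 2,306,580.5709…
Penalty: 11 × 1% × kr 6,080,306.00 = kr 668,833.66
Final settlement = outstanding balance + penalty = kr 2,306,580.5709… + kr 668,833.66 = kr 2,975,414.23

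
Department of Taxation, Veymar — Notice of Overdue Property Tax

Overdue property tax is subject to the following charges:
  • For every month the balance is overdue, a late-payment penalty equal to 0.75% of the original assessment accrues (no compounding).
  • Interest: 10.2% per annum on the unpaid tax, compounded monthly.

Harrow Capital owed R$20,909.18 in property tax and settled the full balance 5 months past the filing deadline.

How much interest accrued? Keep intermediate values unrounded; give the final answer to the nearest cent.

Interest (10.2%/yr ÷ 12 = 0.85%/month): R$20,909.18 × ((1 + 0.0085)^5 − 1) = R$903.8760…

R$903.88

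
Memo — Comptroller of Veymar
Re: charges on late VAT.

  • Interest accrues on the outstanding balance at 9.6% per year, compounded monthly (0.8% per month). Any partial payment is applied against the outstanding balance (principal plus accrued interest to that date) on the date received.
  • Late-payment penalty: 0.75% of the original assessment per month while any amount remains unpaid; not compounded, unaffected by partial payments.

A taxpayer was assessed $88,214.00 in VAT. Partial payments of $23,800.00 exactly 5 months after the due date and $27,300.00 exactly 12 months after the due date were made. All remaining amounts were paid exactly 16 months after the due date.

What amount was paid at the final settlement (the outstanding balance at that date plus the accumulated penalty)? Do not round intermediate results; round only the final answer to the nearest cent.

Balance at month 5: $88,214.0000 × (1 + 0.008)^5 = $91,799.4704…
After $23,800.00 payment: $91,799.4704… − $23,800.00 = $67,999.4704…
Balance at month 12: $67,999.4704… × (1 + 0.008)^7 = $71,900.0604…
After $27,300.00 payment: $71,900.0604… − $27,300.00 = $44,600.0604…
Balance at month 16: $44,600.0604… × (1 + 0.008)^4 = $46,044.4803…
Penalty: 16 × 0.75% × $88,214.00 = $10,585.68
Final settlement = outstanding balance + penalty = $46,044.4803… + $10,585.68 = $56,630.16

$56,630.16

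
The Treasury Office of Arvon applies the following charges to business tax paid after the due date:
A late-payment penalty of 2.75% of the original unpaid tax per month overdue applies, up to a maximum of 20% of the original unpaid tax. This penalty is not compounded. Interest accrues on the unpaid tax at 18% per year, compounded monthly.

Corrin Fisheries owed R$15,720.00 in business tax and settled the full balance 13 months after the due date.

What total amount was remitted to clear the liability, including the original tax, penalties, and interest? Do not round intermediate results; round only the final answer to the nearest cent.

R$22,221.04

Penalty (uncapped): 13 × 2.75% × R$15,720.00 = R$5,619.90; cap = 20% × R$15,720.00 = R$3,144.00 → penalty = R$3,144.00
Interest (18%/yr ÷ 12 = 1.5%/month): R$15,720.00 × ((1 + 0.015)^13 − 1) = R$3,357.0444…
Total = R$15,720.00 + R$3,144.0000 + R$3,357.0444… = R$22,221.04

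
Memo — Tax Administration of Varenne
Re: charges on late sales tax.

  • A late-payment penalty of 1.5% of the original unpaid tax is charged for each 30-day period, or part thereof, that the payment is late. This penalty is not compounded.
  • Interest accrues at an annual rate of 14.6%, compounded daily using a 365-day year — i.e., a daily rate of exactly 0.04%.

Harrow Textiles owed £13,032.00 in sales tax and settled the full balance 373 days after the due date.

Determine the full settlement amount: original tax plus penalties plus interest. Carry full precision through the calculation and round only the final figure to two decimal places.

Penalty periods: ⌈373/30⌉ = 13; penalty = 13 × 1.5% × £13,032.00 = £2,541.24
Interest: £13,032.00 × ((1 + 0.0004)^373 − 1) = £13,032.00 × 0.16087052… = £2,096.4646…
Total = £13,032.00 + £2,541.2400 + £2,096.4646… = £17,669.70

£17,669.70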